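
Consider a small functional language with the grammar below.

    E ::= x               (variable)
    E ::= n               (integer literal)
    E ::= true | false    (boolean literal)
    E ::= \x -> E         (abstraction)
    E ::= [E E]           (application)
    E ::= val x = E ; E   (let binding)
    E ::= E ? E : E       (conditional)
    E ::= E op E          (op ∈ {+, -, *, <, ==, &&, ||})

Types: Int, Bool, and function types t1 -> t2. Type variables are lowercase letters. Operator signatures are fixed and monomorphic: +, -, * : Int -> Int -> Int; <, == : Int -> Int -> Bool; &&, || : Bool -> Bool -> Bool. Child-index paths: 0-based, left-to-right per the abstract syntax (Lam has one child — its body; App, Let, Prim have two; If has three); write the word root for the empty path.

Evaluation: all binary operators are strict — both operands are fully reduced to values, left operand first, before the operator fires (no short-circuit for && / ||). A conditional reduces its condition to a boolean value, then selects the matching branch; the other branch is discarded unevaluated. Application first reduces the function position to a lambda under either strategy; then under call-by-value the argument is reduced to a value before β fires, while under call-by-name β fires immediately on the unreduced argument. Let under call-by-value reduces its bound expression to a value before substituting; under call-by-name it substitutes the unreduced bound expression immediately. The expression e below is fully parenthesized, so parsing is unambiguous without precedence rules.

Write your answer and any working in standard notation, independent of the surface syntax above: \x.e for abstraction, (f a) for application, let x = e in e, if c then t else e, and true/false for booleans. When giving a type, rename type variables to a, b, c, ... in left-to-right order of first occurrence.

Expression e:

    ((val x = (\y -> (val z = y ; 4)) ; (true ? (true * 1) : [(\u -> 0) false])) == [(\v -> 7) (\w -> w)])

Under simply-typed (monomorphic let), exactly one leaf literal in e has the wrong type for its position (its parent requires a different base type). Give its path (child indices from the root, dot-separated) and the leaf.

Answer: 0.1.1.0 : true

Trace:
y : a
let z : a
\y._ : a -> Int
let x : a -> Int
  unify Bool ~ Bool
  unify Bool ~ Int
  FAIL: mismatch Bool ~ Int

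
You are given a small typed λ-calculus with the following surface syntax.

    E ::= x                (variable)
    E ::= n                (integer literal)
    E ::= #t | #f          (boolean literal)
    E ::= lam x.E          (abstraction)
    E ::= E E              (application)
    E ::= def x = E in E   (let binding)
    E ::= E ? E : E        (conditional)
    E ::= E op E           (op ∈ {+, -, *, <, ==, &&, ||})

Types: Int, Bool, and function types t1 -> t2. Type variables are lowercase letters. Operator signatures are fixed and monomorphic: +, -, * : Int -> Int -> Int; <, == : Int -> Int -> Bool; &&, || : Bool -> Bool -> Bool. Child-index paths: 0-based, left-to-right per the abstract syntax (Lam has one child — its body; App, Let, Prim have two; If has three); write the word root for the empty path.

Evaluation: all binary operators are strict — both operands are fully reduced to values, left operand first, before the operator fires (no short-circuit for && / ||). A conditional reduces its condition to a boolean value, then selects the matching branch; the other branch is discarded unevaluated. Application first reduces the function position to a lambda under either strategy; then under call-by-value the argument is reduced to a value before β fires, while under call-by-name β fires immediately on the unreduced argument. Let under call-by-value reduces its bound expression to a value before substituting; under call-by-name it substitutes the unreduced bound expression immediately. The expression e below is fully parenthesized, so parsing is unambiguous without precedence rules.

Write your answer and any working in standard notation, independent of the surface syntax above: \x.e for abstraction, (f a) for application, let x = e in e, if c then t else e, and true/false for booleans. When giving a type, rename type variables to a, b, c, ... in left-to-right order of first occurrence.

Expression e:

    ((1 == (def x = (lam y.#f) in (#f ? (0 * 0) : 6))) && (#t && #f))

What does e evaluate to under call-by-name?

Answer: false

Trace:
step 0: ((1 == (let x = (\y.false) in (if false then (0 * 0) else 6))) && (true && false))
step 1: [let@0.1] ((1 == (if false then (0 * 0) else 6)) && (true && false))
step 2: [if@0.1] ((1 == 6) && (true && false))
step 3: [delta@0] (false && (true && false))
step 4: [delta@1] (false && false)
step 5: [delta@root] false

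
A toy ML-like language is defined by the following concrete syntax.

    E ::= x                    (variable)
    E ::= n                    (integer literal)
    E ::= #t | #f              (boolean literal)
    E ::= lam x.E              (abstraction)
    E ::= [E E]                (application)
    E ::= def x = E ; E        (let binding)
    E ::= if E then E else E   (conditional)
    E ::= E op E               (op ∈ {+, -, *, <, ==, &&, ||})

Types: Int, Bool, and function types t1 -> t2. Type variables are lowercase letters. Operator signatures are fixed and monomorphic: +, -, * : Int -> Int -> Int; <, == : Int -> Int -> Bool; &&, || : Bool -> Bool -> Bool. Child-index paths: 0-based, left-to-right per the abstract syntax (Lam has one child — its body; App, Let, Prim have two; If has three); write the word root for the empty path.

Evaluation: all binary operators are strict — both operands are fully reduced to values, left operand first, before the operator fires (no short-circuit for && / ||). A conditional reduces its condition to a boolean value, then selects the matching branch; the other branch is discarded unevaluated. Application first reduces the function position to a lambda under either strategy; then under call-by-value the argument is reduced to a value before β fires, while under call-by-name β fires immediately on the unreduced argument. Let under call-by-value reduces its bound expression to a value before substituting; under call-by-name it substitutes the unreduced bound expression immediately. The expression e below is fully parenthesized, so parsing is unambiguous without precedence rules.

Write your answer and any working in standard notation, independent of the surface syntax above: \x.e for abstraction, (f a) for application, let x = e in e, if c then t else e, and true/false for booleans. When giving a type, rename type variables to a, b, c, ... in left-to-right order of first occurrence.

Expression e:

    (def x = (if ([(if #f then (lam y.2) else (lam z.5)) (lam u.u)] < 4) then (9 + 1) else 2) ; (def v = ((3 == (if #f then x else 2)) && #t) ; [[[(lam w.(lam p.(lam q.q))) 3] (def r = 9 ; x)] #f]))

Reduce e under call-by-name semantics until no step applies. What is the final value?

Answer: false

Trace:
step 0: (let x = (if (((if false then (\y.2) else (\z.5)) (\u.u)) < 4) then (9 + 1) else 2) in (let v = ((3 == (if false then x else 2)) && true) in ((((\w.(\p.(\q.q))) 3) (let r = 9 in x)) false)))
step 1: [let@root] (let v = ((3 == (if false then (if (((if false then (\y.2) else (\z.5)) (\u.u)) < 4) then (9 + 1) else 2) else 2)) && true) in ((((\w.(\p.(\q.q))) 3) (let r = 9 in (if (((if false then (\y.2) else (\z.5)) (\u.u)) < 4) then (9 + 1) else 2))) false))
step 2: [let@root] ((((\w.(\p.(\q.q))) 3) (let r = 9 in (if (((if false then (\y.2) else (\z.5)) (\u.u)) < 4) then (9 + 1) else 2))) false)
step 3: [beta@0.0] (((\p.(\q.q)) (let r = 9 in (if (((if false then (\y.2) else (\z.5)) (\u.u)) < 4) then (9 + 1) else 2))) false)
step 4: [beta@0] ((\q.q) false)
step 5: [beta@root] false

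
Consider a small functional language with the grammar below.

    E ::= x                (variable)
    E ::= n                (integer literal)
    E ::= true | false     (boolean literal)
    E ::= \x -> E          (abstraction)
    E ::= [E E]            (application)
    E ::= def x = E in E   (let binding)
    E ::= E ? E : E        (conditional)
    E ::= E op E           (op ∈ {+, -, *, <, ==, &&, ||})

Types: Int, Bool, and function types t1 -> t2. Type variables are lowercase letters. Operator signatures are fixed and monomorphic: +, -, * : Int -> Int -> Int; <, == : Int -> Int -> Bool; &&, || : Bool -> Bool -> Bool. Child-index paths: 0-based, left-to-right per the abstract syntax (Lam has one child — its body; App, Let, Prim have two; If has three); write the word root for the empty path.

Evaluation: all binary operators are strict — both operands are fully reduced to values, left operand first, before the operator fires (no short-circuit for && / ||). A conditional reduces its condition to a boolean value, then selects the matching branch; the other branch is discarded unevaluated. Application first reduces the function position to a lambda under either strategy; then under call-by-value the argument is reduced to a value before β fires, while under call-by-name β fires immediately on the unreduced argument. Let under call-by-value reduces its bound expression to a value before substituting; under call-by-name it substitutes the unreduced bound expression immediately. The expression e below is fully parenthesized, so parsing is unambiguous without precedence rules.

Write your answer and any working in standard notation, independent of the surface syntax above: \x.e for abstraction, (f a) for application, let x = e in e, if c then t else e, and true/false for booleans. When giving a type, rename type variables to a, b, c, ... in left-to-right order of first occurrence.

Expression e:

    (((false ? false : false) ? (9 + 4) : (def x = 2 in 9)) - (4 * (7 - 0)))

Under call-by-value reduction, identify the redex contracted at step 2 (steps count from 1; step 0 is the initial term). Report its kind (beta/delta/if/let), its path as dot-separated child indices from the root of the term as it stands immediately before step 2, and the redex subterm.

Trace:
step 0: ((if (if false then false else false) then (9 + 4) else (let x = 2 in 9)) - (4 * (7 - 0)))
step 1: [if@0.0] ((if false then (9 + 4) else (let x = 2 in 9)) - (4 * (7 - 0)))
step 2: [if@0] ((let x = 2 in 9) - (4 * (7 - 0)))

Answer: if at 0 : (if false then (9 + 4) else (let x = 2 in 9))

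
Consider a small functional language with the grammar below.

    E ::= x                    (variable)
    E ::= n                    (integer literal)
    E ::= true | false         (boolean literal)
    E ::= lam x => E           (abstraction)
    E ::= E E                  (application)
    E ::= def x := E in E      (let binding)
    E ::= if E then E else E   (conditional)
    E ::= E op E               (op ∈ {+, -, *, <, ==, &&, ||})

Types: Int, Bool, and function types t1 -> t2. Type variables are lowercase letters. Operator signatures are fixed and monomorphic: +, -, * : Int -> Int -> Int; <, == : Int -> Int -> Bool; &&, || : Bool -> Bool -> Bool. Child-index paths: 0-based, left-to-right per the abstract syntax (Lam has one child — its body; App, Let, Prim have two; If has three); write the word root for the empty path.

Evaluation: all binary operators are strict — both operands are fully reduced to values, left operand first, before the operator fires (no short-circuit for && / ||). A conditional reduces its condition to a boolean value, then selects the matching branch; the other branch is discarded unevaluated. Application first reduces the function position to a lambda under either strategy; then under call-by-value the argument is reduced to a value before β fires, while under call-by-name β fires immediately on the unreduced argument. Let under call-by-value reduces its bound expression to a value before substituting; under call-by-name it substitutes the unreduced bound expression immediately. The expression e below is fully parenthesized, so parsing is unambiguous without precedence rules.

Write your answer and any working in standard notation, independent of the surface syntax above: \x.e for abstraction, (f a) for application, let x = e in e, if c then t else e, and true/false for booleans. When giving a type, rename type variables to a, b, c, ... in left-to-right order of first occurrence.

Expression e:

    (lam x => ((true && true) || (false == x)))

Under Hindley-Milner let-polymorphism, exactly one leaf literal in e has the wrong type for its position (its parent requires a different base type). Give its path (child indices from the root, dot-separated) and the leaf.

Answer: 0.1.0 : false

Working:
  unify Bool ~ Bool
  unify Bool ~ Bool
  unify Bool ~ Bool
  unify Bool ~ Int
  FAIL: mismatch Bool ~ Int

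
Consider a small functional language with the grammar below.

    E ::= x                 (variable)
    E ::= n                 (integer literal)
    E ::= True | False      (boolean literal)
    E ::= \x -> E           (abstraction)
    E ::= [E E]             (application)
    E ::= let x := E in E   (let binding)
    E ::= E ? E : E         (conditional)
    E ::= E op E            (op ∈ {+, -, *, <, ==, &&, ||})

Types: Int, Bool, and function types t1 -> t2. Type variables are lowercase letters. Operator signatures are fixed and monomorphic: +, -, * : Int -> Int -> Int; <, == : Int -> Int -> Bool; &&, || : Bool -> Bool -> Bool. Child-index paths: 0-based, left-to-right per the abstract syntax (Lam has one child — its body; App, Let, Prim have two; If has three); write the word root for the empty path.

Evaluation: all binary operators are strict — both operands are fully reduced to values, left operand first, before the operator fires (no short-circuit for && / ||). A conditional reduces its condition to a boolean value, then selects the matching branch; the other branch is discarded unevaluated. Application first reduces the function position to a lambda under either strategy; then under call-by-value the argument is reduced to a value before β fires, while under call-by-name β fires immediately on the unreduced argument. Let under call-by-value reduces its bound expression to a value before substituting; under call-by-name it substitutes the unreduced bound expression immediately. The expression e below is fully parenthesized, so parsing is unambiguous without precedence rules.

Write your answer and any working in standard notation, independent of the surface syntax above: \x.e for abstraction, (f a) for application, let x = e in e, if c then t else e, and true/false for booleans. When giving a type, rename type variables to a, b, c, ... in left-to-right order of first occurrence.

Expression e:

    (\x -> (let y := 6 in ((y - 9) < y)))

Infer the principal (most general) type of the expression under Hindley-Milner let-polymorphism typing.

Answer: a -> Bool

Trace:
let y : Int
y : Int
  unify Int ~ Int
  unify Int ~ Int
  unify Int ~ Int
y : Int
  unify Int ~ Int
\x._ : a -> Bool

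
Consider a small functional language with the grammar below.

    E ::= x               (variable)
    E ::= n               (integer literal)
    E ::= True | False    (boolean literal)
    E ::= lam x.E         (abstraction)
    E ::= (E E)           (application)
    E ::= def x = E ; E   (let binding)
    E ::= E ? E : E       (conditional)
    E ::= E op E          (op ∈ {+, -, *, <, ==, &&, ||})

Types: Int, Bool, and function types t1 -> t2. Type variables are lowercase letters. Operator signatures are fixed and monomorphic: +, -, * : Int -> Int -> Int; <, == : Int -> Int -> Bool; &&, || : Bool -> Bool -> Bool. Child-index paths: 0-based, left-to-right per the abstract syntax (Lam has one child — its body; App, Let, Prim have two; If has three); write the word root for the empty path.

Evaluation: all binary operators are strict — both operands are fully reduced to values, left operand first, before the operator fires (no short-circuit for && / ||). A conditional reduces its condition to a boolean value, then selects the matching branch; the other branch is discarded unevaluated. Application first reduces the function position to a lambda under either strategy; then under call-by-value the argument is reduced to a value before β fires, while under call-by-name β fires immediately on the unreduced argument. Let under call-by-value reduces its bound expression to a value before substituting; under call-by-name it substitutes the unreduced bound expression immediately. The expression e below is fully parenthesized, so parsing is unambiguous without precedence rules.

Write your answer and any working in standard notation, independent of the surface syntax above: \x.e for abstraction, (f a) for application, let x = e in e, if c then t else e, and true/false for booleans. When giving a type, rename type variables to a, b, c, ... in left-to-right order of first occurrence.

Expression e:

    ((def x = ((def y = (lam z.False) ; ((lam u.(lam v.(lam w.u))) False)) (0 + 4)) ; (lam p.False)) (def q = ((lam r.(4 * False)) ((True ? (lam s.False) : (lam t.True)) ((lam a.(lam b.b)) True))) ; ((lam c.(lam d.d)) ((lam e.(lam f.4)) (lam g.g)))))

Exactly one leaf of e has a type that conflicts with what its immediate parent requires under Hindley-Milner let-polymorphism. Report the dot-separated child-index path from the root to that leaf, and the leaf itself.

Trace:
\z._ : a -> Bool
let y : forall. a -> Bool
u : b
\w._ : d -> b
\v._ : c -> d -> b
\u._ : b -> c -> d -> b
  unify b -> c -> d -> b ~ Bool -> e
  unify b ~ Bool
  unify c -> d -> Bool ~ e
_ _ : c -> d -> Bool
  unify Int ~ Int
  unify Int ~ Int
  unify c -> d -> Bool ~ Int -> f
  unify c ~ Int
  unify d -> Bool ~ f
_ _ : d -> Bool
let x : forall. d -> Bool
\p._ : g -> Bool
  unify Int ~ Int
  unify Bool ~ Int
  FAIL: mismatch Bool ~ Int

Answer: 1.0.0.0.1 : false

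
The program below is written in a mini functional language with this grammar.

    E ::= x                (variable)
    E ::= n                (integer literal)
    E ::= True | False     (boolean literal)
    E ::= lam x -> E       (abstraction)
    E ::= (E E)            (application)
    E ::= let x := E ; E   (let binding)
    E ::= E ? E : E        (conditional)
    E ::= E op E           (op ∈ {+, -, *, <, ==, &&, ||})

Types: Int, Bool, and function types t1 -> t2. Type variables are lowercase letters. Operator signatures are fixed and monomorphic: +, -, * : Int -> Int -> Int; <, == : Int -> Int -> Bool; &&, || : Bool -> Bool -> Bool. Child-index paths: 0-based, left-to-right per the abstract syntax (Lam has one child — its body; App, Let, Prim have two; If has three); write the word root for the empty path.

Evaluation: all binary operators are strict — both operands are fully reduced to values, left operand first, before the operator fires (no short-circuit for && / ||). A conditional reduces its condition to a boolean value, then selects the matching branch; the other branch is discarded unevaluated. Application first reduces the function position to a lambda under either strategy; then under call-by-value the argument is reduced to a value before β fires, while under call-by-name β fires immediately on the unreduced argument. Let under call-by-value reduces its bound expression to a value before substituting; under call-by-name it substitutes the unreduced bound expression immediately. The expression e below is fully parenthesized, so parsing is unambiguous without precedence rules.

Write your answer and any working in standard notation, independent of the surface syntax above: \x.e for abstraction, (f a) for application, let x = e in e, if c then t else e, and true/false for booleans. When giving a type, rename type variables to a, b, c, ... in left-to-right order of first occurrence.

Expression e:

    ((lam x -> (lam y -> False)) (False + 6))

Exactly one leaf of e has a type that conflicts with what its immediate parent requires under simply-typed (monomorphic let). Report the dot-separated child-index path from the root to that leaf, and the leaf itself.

Derivation:
\y._ : b -> Bool
\x._ : a -> b -> Bool
  unify Bool ~ Int
  FAIL: mismatch Bool ~ Int

Answer: 1.0 : false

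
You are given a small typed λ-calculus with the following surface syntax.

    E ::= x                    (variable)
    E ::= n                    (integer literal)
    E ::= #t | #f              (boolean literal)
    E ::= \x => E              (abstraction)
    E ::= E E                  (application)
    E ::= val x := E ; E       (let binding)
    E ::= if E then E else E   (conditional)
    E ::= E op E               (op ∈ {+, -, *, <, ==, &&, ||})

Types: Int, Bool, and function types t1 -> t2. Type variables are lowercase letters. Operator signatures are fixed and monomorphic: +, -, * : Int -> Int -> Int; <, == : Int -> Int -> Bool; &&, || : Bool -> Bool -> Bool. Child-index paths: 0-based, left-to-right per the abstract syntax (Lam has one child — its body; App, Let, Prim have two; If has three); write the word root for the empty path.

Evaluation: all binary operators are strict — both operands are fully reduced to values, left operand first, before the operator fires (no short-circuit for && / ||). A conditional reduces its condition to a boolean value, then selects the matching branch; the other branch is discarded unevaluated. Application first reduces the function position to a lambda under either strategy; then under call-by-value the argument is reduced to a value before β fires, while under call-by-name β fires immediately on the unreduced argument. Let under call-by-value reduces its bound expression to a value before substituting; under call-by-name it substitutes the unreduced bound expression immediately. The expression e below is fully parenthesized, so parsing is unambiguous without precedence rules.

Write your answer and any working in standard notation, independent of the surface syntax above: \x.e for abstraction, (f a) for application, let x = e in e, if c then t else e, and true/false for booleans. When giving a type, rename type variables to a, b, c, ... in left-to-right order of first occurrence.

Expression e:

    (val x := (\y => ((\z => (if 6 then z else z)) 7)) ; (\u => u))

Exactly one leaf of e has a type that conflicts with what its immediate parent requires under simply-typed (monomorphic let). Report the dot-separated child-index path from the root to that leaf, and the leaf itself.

Working:
  unify Int ~ Bool
  FAIL: mismatch Int ~ Bool

Answer: 0.0.0.0.0 : 6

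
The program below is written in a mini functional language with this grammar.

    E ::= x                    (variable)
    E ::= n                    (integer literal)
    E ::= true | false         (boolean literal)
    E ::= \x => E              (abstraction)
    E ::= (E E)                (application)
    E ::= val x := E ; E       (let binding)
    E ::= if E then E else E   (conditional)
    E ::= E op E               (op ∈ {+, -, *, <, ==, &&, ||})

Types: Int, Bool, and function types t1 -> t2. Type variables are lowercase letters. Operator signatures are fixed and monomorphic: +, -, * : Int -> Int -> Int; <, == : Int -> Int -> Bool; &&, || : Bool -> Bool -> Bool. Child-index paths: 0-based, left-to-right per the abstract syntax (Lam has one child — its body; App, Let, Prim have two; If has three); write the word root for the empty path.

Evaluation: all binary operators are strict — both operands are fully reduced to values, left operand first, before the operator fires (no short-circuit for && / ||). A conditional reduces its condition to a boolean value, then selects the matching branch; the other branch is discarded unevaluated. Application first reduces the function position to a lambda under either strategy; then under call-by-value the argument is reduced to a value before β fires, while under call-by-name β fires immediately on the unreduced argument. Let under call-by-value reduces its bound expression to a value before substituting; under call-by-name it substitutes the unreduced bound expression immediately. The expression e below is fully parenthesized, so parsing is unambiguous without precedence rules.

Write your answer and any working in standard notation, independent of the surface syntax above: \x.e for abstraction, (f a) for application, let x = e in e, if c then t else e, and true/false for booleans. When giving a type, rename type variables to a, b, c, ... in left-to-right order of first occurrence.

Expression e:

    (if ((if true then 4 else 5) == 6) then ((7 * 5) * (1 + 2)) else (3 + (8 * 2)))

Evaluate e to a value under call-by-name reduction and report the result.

Answer: 19

Working:
step 0: (if ((if true then 4 else 5) == 6) then ((7 * 5) * (1 + 2)) else (3 + (8 * 2)))
step 1: [if@0.0] (if (4 == 6) then ((7 * 5) * (1 + 2)) else (3 + (8 * 2)))
step 2: [delta@0] (if false then ((7 * 5) * (1 + 2)) else (3 + (8 * 2)))
step 3: [if@root] (3 + (8 * 2))
step 4: [delta@1] (3 + 16)
step 5: [delta@root] 19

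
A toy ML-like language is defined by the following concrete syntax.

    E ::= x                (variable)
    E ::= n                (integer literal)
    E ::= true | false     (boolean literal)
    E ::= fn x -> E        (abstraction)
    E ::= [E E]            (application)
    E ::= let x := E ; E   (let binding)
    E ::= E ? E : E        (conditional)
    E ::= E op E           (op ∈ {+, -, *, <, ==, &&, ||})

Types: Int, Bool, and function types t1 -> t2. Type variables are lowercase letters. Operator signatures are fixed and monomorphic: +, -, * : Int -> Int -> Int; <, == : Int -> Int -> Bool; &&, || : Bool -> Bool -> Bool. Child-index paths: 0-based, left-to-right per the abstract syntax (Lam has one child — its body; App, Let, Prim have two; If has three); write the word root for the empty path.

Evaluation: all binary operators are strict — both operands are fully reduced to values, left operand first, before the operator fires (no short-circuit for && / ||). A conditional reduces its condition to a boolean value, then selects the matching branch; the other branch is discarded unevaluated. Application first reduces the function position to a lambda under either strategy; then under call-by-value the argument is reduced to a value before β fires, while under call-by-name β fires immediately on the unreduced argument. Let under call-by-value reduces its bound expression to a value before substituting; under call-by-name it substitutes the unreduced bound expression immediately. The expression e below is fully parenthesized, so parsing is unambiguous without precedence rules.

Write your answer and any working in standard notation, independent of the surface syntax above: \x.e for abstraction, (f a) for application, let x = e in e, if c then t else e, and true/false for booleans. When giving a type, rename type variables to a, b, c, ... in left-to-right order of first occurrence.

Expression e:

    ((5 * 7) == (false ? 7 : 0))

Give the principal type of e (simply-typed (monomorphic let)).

Answer: Bool

Derivation:
  unify Int ~ Int
  unify Int ~ Int
  unify Int ~ Int
  unify Bool ~ Bool
  unify Int ~ Int
  unify Int ~ Int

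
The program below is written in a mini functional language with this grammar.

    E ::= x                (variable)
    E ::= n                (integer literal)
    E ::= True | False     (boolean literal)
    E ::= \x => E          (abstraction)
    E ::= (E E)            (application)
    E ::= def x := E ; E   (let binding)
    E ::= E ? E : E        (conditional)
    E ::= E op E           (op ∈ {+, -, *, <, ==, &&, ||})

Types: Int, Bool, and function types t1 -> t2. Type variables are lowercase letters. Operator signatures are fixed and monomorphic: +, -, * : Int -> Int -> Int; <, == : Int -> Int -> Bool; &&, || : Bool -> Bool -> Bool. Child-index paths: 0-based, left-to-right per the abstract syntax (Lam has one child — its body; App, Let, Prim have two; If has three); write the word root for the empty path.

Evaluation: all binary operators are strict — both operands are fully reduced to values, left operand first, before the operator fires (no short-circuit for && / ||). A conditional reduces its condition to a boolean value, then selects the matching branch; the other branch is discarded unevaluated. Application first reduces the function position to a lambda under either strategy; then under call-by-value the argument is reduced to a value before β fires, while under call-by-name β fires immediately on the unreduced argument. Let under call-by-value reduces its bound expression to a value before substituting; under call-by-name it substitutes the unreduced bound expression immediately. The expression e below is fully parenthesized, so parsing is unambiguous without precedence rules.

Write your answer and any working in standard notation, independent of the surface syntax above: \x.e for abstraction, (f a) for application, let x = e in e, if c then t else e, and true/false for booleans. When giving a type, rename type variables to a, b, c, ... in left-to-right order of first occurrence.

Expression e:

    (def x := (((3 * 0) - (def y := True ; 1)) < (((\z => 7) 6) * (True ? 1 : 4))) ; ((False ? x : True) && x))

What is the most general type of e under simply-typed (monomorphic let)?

Answer: Bool

Working:
  unify Int ~ Int
  unify Int ~ Int
  unify Int ~ Int
let y : Bool
  unify Int ~ Int
  unify Int ~ Int
\z._ : a -> Int
  unify a -> Int ~ Int -> b
  unify a ~ Int
  unify Int ~ b
_ _ : Int
  unify Int ~ Int
  unify Bool ~ Bool
  unify Int ~ Int
  unify Int ~ Int
  unify Int ~ Int
let x : Bool
  unify Bool ~ Bool
x : Bool
  unify Bool ~ Bool
  unify Bool ~ Bool
x : Bool
  unify Bool ~ Bool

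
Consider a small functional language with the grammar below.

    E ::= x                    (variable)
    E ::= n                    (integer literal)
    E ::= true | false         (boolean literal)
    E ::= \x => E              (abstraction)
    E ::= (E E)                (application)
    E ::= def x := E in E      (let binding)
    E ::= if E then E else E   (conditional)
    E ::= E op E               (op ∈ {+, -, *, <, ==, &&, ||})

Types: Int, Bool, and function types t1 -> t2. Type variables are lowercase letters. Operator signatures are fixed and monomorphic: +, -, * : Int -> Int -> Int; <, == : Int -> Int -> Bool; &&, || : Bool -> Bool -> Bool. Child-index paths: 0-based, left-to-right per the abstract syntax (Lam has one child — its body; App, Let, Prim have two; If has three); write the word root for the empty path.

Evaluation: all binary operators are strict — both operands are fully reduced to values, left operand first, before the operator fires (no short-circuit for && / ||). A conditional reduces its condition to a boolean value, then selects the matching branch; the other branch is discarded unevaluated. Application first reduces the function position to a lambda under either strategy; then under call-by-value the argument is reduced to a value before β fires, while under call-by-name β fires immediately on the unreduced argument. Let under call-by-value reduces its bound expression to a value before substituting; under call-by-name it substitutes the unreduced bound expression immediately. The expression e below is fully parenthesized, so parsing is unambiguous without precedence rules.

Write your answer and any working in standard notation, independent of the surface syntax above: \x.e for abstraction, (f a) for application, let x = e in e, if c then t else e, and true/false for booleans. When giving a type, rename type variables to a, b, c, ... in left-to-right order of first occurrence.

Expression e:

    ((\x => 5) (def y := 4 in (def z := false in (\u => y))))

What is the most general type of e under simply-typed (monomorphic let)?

Answer: Int

Working:
\x._ : a -> Int
let y : Int
let z : Bool
y : Int
\u._ : b -> Int
  unify a -> Int ~ (b -> Int) -> c
  unify a ~ b -> Int
  unify Int ~ c
_ _ : Int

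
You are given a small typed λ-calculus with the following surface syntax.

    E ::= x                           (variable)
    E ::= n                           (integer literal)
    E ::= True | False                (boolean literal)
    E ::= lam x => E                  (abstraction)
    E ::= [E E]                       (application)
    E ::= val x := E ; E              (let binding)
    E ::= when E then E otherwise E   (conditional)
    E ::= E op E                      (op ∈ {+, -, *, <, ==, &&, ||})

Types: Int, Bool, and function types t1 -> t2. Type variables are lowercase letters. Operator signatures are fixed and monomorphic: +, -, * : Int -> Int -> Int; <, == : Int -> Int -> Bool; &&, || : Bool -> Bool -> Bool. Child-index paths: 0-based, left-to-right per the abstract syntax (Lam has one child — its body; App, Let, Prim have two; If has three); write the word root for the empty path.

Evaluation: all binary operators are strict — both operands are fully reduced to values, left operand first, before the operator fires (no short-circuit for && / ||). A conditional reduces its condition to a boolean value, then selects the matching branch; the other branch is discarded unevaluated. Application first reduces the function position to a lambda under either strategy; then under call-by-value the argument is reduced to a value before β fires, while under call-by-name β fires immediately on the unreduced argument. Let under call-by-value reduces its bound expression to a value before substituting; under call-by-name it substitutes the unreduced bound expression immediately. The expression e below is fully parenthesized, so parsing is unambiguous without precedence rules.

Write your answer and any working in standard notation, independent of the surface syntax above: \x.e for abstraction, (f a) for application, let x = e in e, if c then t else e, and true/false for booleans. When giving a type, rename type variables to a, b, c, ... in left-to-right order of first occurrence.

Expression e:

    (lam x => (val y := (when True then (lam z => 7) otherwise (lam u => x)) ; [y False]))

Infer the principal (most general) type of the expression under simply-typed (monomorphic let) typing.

Answer: Int -> Int

Trace:
  unify Bool ~ Bool
\z._ : b -> Int
x : a
\u._ : c -> a
  unify b -> Int ~ c -> a
  unify b ~ c
  unify Int ~ a
let y : c -> Int
y : c -> Int
  unify c -> Int ~ Bool -> d
  unify c ~ Bool
  unify Int ~ d
_ _ : Int
\x._ : Int -> Int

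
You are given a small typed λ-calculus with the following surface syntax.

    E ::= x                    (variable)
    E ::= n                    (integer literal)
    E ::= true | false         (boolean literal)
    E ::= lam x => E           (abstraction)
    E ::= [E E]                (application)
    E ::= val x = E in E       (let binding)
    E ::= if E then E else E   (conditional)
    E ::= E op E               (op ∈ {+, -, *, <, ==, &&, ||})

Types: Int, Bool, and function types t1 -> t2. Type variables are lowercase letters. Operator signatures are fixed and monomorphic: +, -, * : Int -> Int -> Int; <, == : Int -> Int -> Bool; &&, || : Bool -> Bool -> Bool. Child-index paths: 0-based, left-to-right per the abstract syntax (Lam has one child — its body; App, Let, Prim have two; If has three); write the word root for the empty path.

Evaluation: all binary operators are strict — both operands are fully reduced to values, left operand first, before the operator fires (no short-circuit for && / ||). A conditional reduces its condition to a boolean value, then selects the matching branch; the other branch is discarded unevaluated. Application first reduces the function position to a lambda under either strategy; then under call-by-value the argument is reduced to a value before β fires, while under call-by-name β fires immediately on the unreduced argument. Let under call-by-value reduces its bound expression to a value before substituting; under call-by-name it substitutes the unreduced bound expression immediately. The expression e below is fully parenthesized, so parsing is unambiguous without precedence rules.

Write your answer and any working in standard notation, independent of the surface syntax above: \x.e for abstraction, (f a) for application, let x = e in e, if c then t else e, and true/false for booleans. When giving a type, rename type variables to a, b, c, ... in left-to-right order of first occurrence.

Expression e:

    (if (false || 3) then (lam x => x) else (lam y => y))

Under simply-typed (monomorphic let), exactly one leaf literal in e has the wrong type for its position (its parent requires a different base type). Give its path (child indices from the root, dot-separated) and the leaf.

Trace:
  unify Bool ~ Bool
  unify Int ~ Bool
  FAIL: mismatch Int ~ Bool

Answer: 0.1 : 3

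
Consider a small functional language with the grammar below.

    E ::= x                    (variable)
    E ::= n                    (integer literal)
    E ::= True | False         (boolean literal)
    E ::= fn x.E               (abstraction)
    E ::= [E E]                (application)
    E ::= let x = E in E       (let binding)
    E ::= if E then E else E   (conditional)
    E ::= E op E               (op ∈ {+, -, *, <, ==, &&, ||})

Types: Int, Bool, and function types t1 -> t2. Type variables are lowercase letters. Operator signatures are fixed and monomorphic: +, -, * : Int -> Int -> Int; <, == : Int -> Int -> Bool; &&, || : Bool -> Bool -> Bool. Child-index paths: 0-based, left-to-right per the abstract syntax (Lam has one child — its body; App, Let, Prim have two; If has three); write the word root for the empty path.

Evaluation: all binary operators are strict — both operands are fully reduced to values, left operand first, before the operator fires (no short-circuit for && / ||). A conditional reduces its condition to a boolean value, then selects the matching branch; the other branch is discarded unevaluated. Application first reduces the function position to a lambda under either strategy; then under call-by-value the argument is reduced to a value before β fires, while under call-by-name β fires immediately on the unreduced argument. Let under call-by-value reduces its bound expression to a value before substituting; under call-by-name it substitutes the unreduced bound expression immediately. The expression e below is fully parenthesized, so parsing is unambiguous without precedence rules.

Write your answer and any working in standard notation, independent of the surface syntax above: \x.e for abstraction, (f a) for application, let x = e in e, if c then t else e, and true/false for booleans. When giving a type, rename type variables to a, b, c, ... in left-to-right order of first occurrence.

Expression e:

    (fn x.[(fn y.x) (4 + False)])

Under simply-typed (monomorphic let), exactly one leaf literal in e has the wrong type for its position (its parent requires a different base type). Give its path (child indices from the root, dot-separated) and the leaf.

Answer: 0.1.1 : false

Derivation:
x : a
\y._ : b -> a
  unify Int ~ Int
  unify Bool ~ Int
  FAIL: mismatch Bool ~ Int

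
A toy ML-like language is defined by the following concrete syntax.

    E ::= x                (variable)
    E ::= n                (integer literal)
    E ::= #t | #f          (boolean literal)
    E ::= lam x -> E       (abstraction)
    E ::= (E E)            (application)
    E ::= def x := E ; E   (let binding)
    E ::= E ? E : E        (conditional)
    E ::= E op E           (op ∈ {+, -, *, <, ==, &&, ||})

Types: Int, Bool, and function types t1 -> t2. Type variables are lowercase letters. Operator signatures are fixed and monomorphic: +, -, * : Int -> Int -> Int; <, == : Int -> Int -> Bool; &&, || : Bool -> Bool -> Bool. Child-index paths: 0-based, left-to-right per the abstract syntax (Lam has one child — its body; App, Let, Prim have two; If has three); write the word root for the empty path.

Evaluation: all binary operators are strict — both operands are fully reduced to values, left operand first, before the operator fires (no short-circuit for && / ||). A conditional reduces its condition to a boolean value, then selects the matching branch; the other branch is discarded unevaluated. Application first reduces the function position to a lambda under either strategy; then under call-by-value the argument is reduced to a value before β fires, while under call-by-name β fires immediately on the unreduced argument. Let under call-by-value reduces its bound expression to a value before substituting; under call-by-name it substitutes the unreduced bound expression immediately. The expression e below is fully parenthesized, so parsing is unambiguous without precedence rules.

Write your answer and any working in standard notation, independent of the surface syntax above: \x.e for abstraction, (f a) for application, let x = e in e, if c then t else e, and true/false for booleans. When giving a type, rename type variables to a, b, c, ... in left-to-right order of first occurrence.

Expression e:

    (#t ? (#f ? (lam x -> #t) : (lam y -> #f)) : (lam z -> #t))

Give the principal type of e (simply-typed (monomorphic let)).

Answer: a -> Bool

Trace:
  unify Bool ~ Bool
  unify Bool ~ Bool
\x._ : a -> Bool
\y._ : b -> Bool
  unify a -> Bool ~ b -> Bool
  unify a ~ b
  unify Bool ~ Bool
\z._ : c -> Bool
  unify b -> Bool ~ c -> Bool
  unify b ~ c
  unify Bool ~ Bool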